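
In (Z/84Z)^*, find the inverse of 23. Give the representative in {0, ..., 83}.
Apply the extended Euclidean algorithm to (84, 23), tracking rows (r, s, t) with s·84 + t·23 = r. Each division r_prev = q·r_cur + r_new produces the new row as (previous row) − q·(current row):
  row A: (84, 1, 0)   [1·84 + 0·23 = 84]
  row B: (23, 0, 1)   [0·84 + 1·23 = 23]
  84 = 3·23 + 15   → row C = row A − 3·row B = (15, 1, −3)   [check: 1·84 − 3·23 = 15]
  23 = 1·15 + 8   → row D = row B − 1·row C = (8, −1, 4)   [check: −1·84 + 4·23 = 8]
  15 = 1·8 + 7   → row E = row C − 1·row D = (7, 2, −7)   [check: 2·84 − 7·23 = 7]
  8 = 1·7 + 1   → row F = row D − 1·row E = (1, −3, 11)   [check: −3·84 + 11·23 = 1]
  7 = 7·1 + 0   → remainder 0, stop. gcd = 1 (last nonzero row F).
The gcd is 1, so 23 is invertible mod 84. The last nonzero row gives −3·84 + 11·23 = 1, so t = 11. So 23^(−1) ≡ 11 (mod 84). Verify: 23 · 11 = 253 ≡ 1 (mod 84). ✓

Final answer: 23^(−1) ≡ 11 (mod 84)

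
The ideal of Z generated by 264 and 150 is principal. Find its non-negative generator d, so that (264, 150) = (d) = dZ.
(264, 150) = (6); d = 6

In the PID Z, (a, b) is generated by gcd(a, b). Compute gcd(264, 150) with the extended Euclidean algorithm, tracking rows (r, s, t) with s·264 + t·150 = r:
  row A: (264, 1, 0)   [1·264 + 0·150 = 264]
  row B: (150, 0, 1)   [0·264 + 1·150 = 150]
  264 = 1·150 + 114   → row C = row A − 1·row B = (114, 1, −1)   [check: 1·264 − 1·150 = 114]
  150 = 1·114 + 36   → row D = row B − 1·row C = (36, −1, 2)   [check: −1·264 + 2·150 = 36]
  114 = 3·36 + 6   → row E = row C − 3·row D = (6, 4, −7)   [check: 4·264 − 7·150 = 6]
  36 = 6·6 + 0   → remainder 0, stop. gcd = 6 (last nonzero row E).
So gcd(264, 150) = 6, with Bézout identity 4·264 − 7·150 = 6. Containment (⊇): the Bézout identity exhibits 6 as an element of (264, 150), giving (6) ⊆ (264, 150). Containment (⊆): since 6 | 264 and 6 | 150 (264 = 6·44, 150 = 6·25), every Z-linear combination of 264 and 150 is divisible by 6, so (264, 150) ⊆ (6). Therefore (264, 150) = (6), d = 6.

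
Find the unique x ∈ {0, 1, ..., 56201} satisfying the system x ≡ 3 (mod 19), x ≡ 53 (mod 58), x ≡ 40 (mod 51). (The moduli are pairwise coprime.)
The moduli 19, 58, 51 are pairwise coprime, so by the CRT there is a unique solution mod 19·58·51 = 56202.
Solve by successive substitution. Start with x ≡ 3 (mod 19).
  Combine with x ≡ 53 (mod 58): write x = 3 + 19·t and require 3 + 19·t ≡ 53 (mod 58), i.e. 19·t ≡ 53 − 3 ≡ 50 (mod 58). Since 19^(−1) ≡ 55 (mod 58), t ≡ 55·50 ≡ 24 (mod 58). So x ≡ 3 + 19·24 = 459 (mod 1102).
  Combine with x ≡ 40 (mod 51): write x = 459 + 1102·t and require 459 + 1102·t ≡ 40 (mod 51), i.e. 1102·t ≡ 40 − 459 ≡ 40 (mod 51). Since 1102^(−1) ≡ 28 (mod 51) (1102 ≡ 31 (mod 51)), t ≡ 28·40 ≡ 49 (mod 51). So x ≡ 459 + 1102·49 = 54457 (mod 56202).
Unique solution in [0, 56202): x = 54457.

Final answer: x ≡ 54457 (mod 56202); the representative in [0, 56202) is 54457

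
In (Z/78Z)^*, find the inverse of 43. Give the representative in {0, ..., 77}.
43^(−1) ≡ 49 (mod 78)

Apply the extended Euclidean algorithm to (78, 43), tracking rows (r, s, t) with s·78 + t·43 = r. Each division r_prev = q·r_cur + r_new produces the new row as (previous row) − q·(current row):
  row A: (78, 1, 0)   [1·78 + 0·43 = 78]
  row B: (43, 0, 1)   [0·78 + 1·43 = 43]
  78 = 1·43 + 35   → row C = row A − 1·row B = (35, 1, −1)   [check: 1·78 − 1·43 = 35]
  43 = 1·35 + 8   → row D = row B − 1·row C = (8, −1, 2)   [check: −1·78 + 2·43 = 8]
  35 = 4·8 + 3   → row E = row C − 4·row D = (3, 5, −9)   [check: 5·78 − 9·43 = 3]
  8 = 2·3 + 2   → row F = row D − 2·row E = (2, −11, 20)   [check: −11·78 + 20·43 = 2]
  3 = 1·2 + 1   → row G = row E − 1·row F = (1, 16, −29)   [check: 16·78 − 29·43 = 1]
  2 = 2·1 + 0   → remainder 0, stop. gcd = 1 (last nonzero row G).
The gcd is 1, so 43 is invertible mod 78. The last nonzero row gives 16·78 − 29·43 = 1, so t = −29. So 43^(−1) ≡ −29 ≡ 49 (mod 78). Verify: 43 · 49 = 2107 ≡ 1 (mod 78). ✓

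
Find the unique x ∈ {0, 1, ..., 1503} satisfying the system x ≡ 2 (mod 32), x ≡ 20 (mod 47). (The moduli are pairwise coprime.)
x ≡ 866 (mod 1504); the representative in [0, 1504) is 866

The moduli 32, 47 are pairwise coprime, so by the CRT there is a unique solution mod 32·47 = 1504.
Solve by successive substitution. Start with x ≡ 2 (mod 32).
  Combine with x ≡ 20 (mod 47): write x = 2 + 32·t and require 2 + 32·t ≡ 20 (mod 47), i.e. 32·t ≡ 20 − 2 ≡ 18 (mod 47). Since 32^(−1) ≡ 25 (mod 47), t ≡ 25·18 ≡ 27 (mod 47). So x ≡ 2 + 32·27 = 866 (mod 1504).
Unique solution in [0, 1504): x = 866.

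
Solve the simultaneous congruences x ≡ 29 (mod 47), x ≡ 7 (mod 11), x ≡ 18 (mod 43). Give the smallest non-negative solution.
x ≡ 16573 (mod 22231); the representative in [0, 22231) is 16573

The moduli 47, 11, 43 are pairwise coprime, so by the CRT there is a unique solution mod 47·11·43 = 22231.
Solve by successive substitution. Start with x ≡ 29 (mod 47).
  Combine with x ≡ 7 (mod 11): write x = 29 + 47·t and require 29 + 47·t ≡ 7 (mod 11), i.e. 47·t ≡ 7 − 29 ≡ 0 (mod 11). Since 47^(−1) ≡ 4 (mod 11) (47 ≡ 3 (mod 11)), t ≡ 4·0 ≡ 0 (mod 11). So x ≡ 29 + 47·0 = 29 (mod 517).
  Combine with x ≡ 18 (mod 43): write x = 29 + 517·t and require 29 + 517·t ≡ 18 (mod 43), i.e. 517·t ≡ 18 − 29 ≡ 32 (mod 43). Since 517^(−1) ≡ 1 (mod 43) (517 ≡ 1 (mod 43)), t ≡ 1·32 ≡ 32 (mod 43). So x ≡ 29 + 517·32 = 16573 (mod 22231).
Unique solution in [0, 22231): x = 16573.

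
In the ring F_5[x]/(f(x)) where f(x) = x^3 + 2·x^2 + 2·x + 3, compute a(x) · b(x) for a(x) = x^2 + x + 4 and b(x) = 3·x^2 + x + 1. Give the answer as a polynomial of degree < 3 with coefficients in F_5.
Multiply as integer polynomials: a · b = 3·x^4 + 4·x^3 + 14·x^2 + 5·x + 4. Reducing coefficients mod 5: a · b ≡ 3·x^4 + 4·x^3 + 4·x^2 + 4. Now divide by f(x) = x^3 + 2·x^2 + 2·x + 3 in F_5[x], eliminating the leading term at each step:
  leading term 3·x^4: subtract (3·x)·f(x) = 3·x^4 + x^3 + x^2 + 4·x, leaving 3·x^3 + 3·x^2 + x + 4 (coefficients mod 5)
  leading term 3·x^3: subtract (3)·f(x) = 3·x^3 + x^2 + x + 4, leaving 2·x^2 (coefficients mod 5)
The degree is now < 3, so this is the remainder. Hence a · b ≡ 2·x^2 in F_5[x]/(f).

Final answer: a · b ≡ 2·x^2 (mod f(x))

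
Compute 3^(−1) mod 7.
3^(−1) ≡ 5 (mod 7)

Apply the extended Euclidean algorithm to (7, 3), tracking rows (r, s, t) with s·7 + t·3 = r. Each division r_prev = q·r_cur + r_new produces the new row as (previous row) − q·(current row):
  row A: (7, 1, 0)   [1·7 + 0·3 = 7]
  row B: (3, 0, 1)   [0·7 + 1·3 = 3]
  7 = 2·3 + 1   → row C = row A − 2·row B = (1, 1, −2)   [check: 1·7 − 2·3 = 1]
  3 = 3·1 + 0   → remainder 0, stop. gcd = 1 (last nonzero row C).
The gcd is 1, so 3 is invertible mod 7. The last nonzero row gives 1·7 − 2·3 = 1, so t = −2. So 3^(−1) ≡ −2 ≡ 5 (mod 7). Verify: 3 · 5 = 15 ≡ 1 (mod 7). ✓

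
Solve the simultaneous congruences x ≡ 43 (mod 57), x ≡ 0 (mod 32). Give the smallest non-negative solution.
x ≡ 1696 (mod 1824); the representative in [0, 1824) is 1696

The moduli 57, 32 are pairwise coprime, so by the CRT there is a unique solution mod 57·32 = 1824.
Solve by successive substitution. Start with x ≡ 43 (mod 57).
  Combine with x ≡ 0 (mod 32): write x = 43 + 57·t and require 43 + 57·t ≡ 0 (mod 32), i.e. 57·t ≡ 0 − 43 ≡ 21 (mod 32). Since 57^(−1) ≡ 9 (mod 32) (57 ≡ 25 (mod 32)), t ≡ 9·21 ≡ 29 (mod 32). So x ≡ 43 + 57·29 = 1696 (mod 1824).
Unique solution in [0, 1824): x = 1696.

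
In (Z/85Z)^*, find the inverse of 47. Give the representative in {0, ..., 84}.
47^(−1) ≡ 38 (mod 85)

Apply the extended Euclidean algorithm to (85, 47), tracking rows (r, s, t) with s·85 + t·47 = r. Each division r_prev = q·r_cur + r_new produces the new row as (previous row) − q·(current row):
  row A: (85, 1, 0)   [1·85 + 0·47 = 85]
  row B: (47, 0, 1)   [0·85 + 1·47 = 47]
  85 = 1·47 + 38   → row C = row A − 1·row B = (38, 1, −1)   [check: 1·85 − 1·47 = 38]
  47 = 1·38 + 9   → row D = row B − 1·row C = (9, −1, 2)   [check: −1·85 + 2·47 = 9]
  38 = 4·9 + 2   → row E = row C − 4·row D = (2, 5, −9)   [check: 5·85 − 9·47 = 2]
  9 = 4·2 + 1   → row F = row D − 4·row E = (1, −21, 38)   [check: −21·85 + 38·47 = 1]
  2 = 2·1 + 0   → remainder 0, stop. gcd = 1 (last nonzero row F).
The gcd is 1, so 47 is invertible mod 85. The last nonzero row gives −21·85 + 38·47 = 1, so t = 38. So 47^(−1) ≡ 38 (mod 85). Verify: 47 · 38 = 1786 ≡ 1 (mod 85). ✓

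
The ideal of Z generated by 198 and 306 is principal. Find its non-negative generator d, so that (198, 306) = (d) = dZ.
(198, 306) = (18); d = 18

In the PID Z, (a, b) is generated by gcd(a, b). Compute gcd(306, 198) with the extended Euclidean algorithm, tracking rows (r, s, t) with s·306 + t·198 = r:
  row A: (306, 1, 0)   [1·306 + 0·198 = 306]
  row B: (198, 0, 1)   [0·306 + 1·198 = 198]
  306 = 1·198 + 108   → row C = row A − 1·row B = (108, 1, −1)   [check: 1·306 − 1·198 = 108]
  198 = 1·108 + 90   → row D = row B − 1·row C = (90, −1, 2)   [check: −1·306 + 2·198 = 90]
  108 = 1·90 + 18   → row E = row C − 1·row D = (18, 2, −3)   [check: 2·306 − 3·198 = 18]
  90 = 5·18 + 0   → remainder 0, stop. gcd = 18 (last nonzero row E).
So gcd(198, 306) = 18, with Bézout identity 2·306 − 3·198 = 18. Containment (⊇): the Bézout identity exhibits 18 as an element of (198, 306), giving (18) ⊆ (198, 306). Containment (⊆): since 18 | 198 and 18 | 306 (198 = 18·11, 306 = 18·17), every Z-linear combination of 198 and 306 is divisible by 18, so (198, 306) ⊆ (18). Therefore (198, 306) = (18), d = 18.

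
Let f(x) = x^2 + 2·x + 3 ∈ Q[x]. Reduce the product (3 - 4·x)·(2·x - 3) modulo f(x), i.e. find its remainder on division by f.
a · b ≡ 34·x + 15 (mod f(x))

First multiply in Q[x] without reducing: a · b = -8·x^2 + 18·x - 9. Now divide by f(x) = x^2 + 2·x + 3, eliminating the leading term at each step:
  leading term -8·x^2: subtract (-8)·f(x) = -8·x^2 - 16·x - 24, leaving 34·x + 15
The degree is now < 2, so this is the remainder. Hence a · b ≡ 34·x + 15 in Q[x]/(f).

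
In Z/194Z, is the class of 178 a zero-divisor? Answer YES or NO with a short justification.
gcd(178, 194) = 2 > 1, so 178 is not a unit in Z/194Z. In Z/nZ every nonzero non-unit is a zero-divisor: explicitly, take b = 194/gcd = 97 ≠ 0 (mod 194); then 178·97 = 17266 = 89·194, i.e. 178·97 ≡ 0 (mod 194). So 178 is a zero-divisor.

Final answer: YES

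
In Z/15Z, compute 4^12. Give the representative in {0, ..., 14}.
Use repeated squaring. Binary(12) = 1100. Walk through the bits of the exponent 12 left-to-right: at each bit after the leading one, square the running value, then multiply by 4 if the bit is 1 (always reducing mod 15):
  bit 1 = 1 (leading): start with 4.
  bit 2 = 1: square 4^2 = 16 ≡ 1; bit is 1, so multiply 1·4 = 4 (mod 15).
  bit 3 = 0: square 4^2 = 16 ≡ 1 (mod 15).
  bit 4 = 0: square 1^2 = 1 (mod 15).
Final value: 4^12 ≡ 1 (mod 15).

Final answer: 1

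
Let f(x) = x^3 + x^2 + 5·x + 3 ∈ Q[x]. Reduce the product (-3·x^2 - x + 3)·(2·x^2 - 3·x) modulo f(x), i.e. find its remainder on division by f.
a · b ≡ 26·x^2 - 56·x - 39 (mod f(x))

First multiply in Q[x] without reducing: a · b = -6·x^4 + 7·x^3 + 9·x^2 - 9·x. Now divide by f(x) = x^3 + x^2 + 5·x + 3, eliminating the leading term at each step:
  leading term -6·x^4: subtract (-6·x)·f(x) = -6·x^4 - 6·x^3 - 30·x^2 - 18·x, leaving 13·x^3 + 39·x^2 + 9·x
  leading term 13·x^3: subtract (13)·f(x) = 13·x^3 + 13·x^2 + 65·x + 39, leaving 26·x^2 - 56·x - 39
The degree is now < 3, so this is the remainder. Hence a · b ≡ 26·x^2 - 56·x - 39 in Q[x]/(f).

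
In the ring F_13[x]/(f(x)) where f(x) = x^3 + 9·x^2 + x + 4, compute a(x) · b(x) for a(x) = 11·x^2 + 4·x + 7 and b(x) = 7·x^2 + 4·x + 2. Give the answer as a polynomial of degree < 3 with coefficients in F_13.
Multiply as integer polynomials: a · b = 77·x^4 + 72·x^3 + 87·x^2 + 36·x + 14. Reducing coefficients mod 13: a · b ≡ 12·x^4 + 7·x^3 + 9·x^2 + 10·x + 1. Now divide by f(x) = x^3 + 9·x^2 + x + 4 in F_13[x], eliminating the leading term at each step:
  leading term 12·x^4: subtract (12·x)·f(x) = 12·x^4 + 4·x^3 + 12·x^2 + 9·x, leaving 3·x^3 + 10·x^2 + x + 1 (coefficients mod 13)
  leading term 3·x^3: subtract (3)·f(x) = 3·x^3 + x^2 + 3·x + 12, leaving 9·x^2 + 11·x + 2 (coefficients mod 13)
The degree is now < 3, so this is the remainder. Hence a · b ≡ 9·x^2 + 11·x + 2 in F_13[x]/(f).

Final answer: a · b ≡ 9·x^2 + 11·x + 2 (mod f(x))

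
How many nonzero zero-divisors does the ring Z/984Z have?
Z/984Z has 663 nonzero zero-divisors

In Z/984Z each nonzero element is either a unit (gcd with 984 is 1) or a zero-divisor (gcd > 1). The number of units is φ(984): factorise 984 = 2^3 · 3 · 41, so φ(984) = (2^3 − 2^2) · (3 − 1) · (41 − 1) = 4 · 2 · 40 = 320. The nonzero elements number 984 − 1 = 983. Hence the nonzero zero-divisors number 983 − 320 = 663.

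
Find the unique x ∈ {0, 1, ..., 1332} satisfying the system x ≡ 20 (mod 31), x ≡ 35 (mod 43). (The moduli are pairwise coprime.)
The moduli 31, 43 are pairwise coprime, so by the CRT there is a unique solution mod 31·43 = 1333.
Solve by successive substitution. Start with x ≡ 20 (mod 31).
  Combine with x ≡ 35 (mod 43): write x = 20 + 31·t and require 20 + 31·t ≡ 35 (mod 43), i.e. 31·t ≡ 35 − 20 ≡ 15 (mod 43). Since 31^(−1) ≡ 25 (mod 43), t ≡ 25·15 ≡ 31 (mod 43). So x ≡ 20 + 31·31 = 981 (mod 1333).
Unique solution in [0, 1333): x = 981.

Final answer: x ≡ 981 (mod 1333); the representative in [0, 1333) is 981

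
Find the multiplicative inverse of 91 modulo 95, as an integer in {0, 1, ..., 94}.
Apply the extended Euclidean algorithm to (95, 91), tracking rows (r, s, t) with s·95 + t·91 = r. Each division r_prev = q·r_cur + r_new produces the new row as (previous row) − q·(current row):
  row A: (95, 1, 0)   [1·95 + 0·91 = 95]
  row B: (91, 0, 1)   [0·95 + 1·91 = 91]
  95 = 1·91 + 4   → row C = row A − 1·row B = (4, 1, −1)   [check: 1·95 − 1·91 = 4]
  91 = 22·4 + 3   → row D = row B − 22·row C = (3, −22, 23)   [check: −22·95 + 23·91 = 3]
  4 = 1·3 + 1   → row E = row C − 1·row D = (1, 23, −24)   [check: 23·95 − 24·91 = 1]
  3 = 3·1 + 0   → remainder 0, stop. gcd = 1 (last nonzero row E).
The gcd is 1, so 91 is invertible mod 95. The last nonzero row gives 23·95 − 24·91 = 1, so t = −24. So 91^(−1) ≡ −24 ≡ 71 (mod 95). Verify: 91 · 71 = 6461 ≡ 1 (mod 95). ✓

Final answer: 91^(−1) ≡ 71 (mod 95)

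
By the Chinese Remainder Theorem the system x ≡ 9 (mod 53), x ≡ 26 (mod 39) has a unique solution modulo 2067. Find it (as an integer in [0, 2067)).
x ≡ 221 (mod 2067); the representative in [0, 2067) is 221

The moduli 53, 39 are pairwise coprime, so by the CRT there is a unique solution mod 53·39 = 2067.
Solve by successive substitution. Start with x ≡ 9 (mod 53).
  Combine with x ≡ 26 (mod 39): write x = 9 + 53·t and require 9 + 53·t ≡ 26 (mod 39), i.e. 53·t ≡ 26 − 9 ≡ 17 (mod 39). Since 53^(−1) ≡ 14 (mod 39) (53 ≡ 14 (mod 39)), t ≡ 14·17 ≡ 4 (mod 39). So x ≡ 9 + 53·4 = 221 (mod 2067).
Unique solution in [0, 2067): x = 221.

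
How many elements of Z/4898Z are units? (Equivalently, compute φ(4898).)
An element a ∈ Z/4898Z is a unit iff gcd(a, 4898) = 1, so the number of units is φ(4898). φ is multiplicative, with φ(p^e) = p^e − p^(e−1). Factorise 4898 = 2 · 31 · 79. Then
  φ(4898) = (2 − 1) · (31 − 1) · (79 − 1) = 1 · 30 · 78 = 2340.

Final answer: Z/4898Z has φ(4898) = 2340 units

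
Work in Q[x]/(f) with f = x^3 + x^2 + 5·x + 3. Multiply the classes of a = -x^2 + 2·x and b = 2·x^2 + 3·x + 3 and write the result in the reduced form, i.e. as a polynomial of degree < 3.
a · b ≡ 10·x^2 - 3·x - 9 (mod f(x))

First multiply in Q[x] without reducing: a · b = -2·x^4 + x^3 + 3·x^2 + 6·x. Now divide by f(x) = x^3 + x^2 + 5·x + 3, eliminating the leading term at each step:
  leading term -2·x^4: subtract (-2·x)·f(x) = -2·x^4 - 2·x^3 - 10·x^2 - 6·x, leaving 3·x^3 + 13·x^2 + 12·x
  leading term 3·x^3: subtract (3)·f(x) = 3·x^3 + 3·x^2 + 15·x + 9, leaving 10·x^2 - 3·x - 9
The degree is now < 3, so this is the remainder. Hence a · b ≡ 10·x^2 - 3·x - 9 in Q[x]/(f).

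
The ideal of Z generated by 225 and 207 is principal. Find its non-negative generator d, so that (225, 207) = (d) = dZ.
In the PID Z, (a, b) is generated by gcd(a, b). Compute gcd(225, 207) with the extended Euclidean algorithm, tracking rows (r, s, t) with s·225 + t·207 = r:
  row A: (225, 1, 0)   [1·225 + 0·207 = 225]
  row B: (207, 0, 1)   [0·225 + 1·207 = 207]
  225 = 1·207 + 18   → row C = row A − 1·row B = (18, 1, −1)   [check: 1·225 − 1·207 = 18]
  207 = 11·18 + 9   → row D = row B − 11·row C = (9, −11, 12)   [check: −11·225 + 12·207 = 9]
  18 = 2·9 + 0   → remainder 0, stop. gcd = 9 (last nonzero row D).
So gcd(225, 207) = 9, with Bézout identity −11·225 + 12·207 = 9. Containment (⊇): the Bézout identity exhibits 9 as an element of (225, 207), giving (9) ⊆ (225, 207). Containment (⊆): since 9 | 225 and 9 | 207 (225 = 9·25, 207 = 9·23), every Z-linear combination of 225 and 207 is divisible by 9, so (225, 207) ⊆ (9). Therefore (225, 207) = (9), d = 9.

Final answer: (225, 207) = (9); d = 9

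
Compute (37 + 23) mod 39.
Both summands are already reduced mod 39. 37 + 23 = 60; 60 = 1·39 + 21, so (37 + 23) mod 39 = 21.

Final answer: 21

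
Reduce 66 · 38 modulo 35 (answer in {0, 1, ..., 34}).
23

Reduce the factors first: 66 ≡ 31, 38 ≡ 3 (mod 35), so 66 · 38 ≡ 31 · 3 (mod 35). 31 · 3 = 93. Dividing by 35: 93 = 2·35 + 23. So (66 · 38) mod 35 = 23.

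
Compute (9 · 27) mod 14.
5

Reduce the factors first: 27 ≡ 13 (mod 14), so 9 · 27 ≡ 9 · 13 (mod 14). 9 · 13 = 117. Dividing by 14: 117 = 8·14 + 5. So (9 · 27) mod 14 = 5.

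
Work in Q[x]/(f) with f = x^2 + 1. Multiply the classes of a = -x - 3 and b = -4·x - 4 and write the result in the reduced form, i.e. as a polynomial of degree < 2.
a · b ≡ 16·x + 8 (mod f(x))

First multiply in Q[x] without reducing: a · b = 4·x^2 + 16·x + 12. Now divide by f(x) = x^2 + 1, eliminating the leading term at each step:
  leading term 4·x^2: subtract (4)·f(x) = 4·x^2 + 4, leaving 16·x + 8
The degree is now < 2, so this is the remainder. Hence a · b ≡ 16·x + 8 in Q[x]/(f).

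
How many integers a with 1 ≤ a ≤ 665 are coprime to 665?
432

The number of a ∈ {1, ..., 665} with gcd(a, 665) = 1 is by definition Euler's totient φ(665). φ is multiplicative, with φ(p^e) = p^e − p^(e−1). Factorise 665 = 5 · 7 · 19. Then
  φ(665) = (5 − 1) · (7 − 1) · (19 − 1) = 4 · 6 · 18 = 432.
So there are 432 such integers.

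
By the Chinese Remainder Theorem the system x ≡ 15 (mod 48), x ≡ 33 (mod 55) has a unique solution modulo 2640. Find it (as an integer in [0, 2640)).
The moduli 48, 55 are pairwise coprime, so by the CRT there is a unique solution mod 48·55 = 2640.
Solve by successive substitution. Start with x ≡ 15 (mod 48).
  Combine with x ≡ 33 (mod 55): write x = 15 + 48·t and require 15 + 48·t ≡ 33 (mod 55), i.e. 48·t ≡ 33 − 15 ≡ 18 (mod 55). Since 48^(−1) ≡ 47 (mod 55), t ≡ 47·18 ≡ 21 (mod 55). So x ≡ 15 + 48·21 = 1023 (mod 2640).
Unique solution in [0, 2640): x = 1023.

Final answer: x ≡ 1023 (mod 2640); the representative in [0, 2640) is 1023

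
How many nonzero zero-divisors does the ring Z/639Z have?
Z/639Z has 218 nonzero zero-divisors

In Z/639Z each nonzero element is either a unit (gcd with 639 is 1) or a zero-divisor (gcd > 1). The number of units is φ(639): factorise 639 = 3^2 · 71, so φ(639) = (3^2 − 3^1) · (71 − 1) = 6 · 70 = 420. The nonzero elements number 639 − 1 = 638. Hence the nonzero zero-divisors number 638 − 420 = 218.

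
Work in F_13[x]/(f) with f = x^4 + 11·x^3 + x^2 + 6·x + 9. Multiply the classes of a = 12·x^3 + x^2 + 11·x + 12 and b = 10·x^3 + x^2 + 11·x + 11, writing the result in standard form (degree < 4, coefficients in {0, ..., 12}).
Multiply as integer polynomials: a · b = 120·x^6 + 22·x^5 + 243·x^4 + 274·x^3 + 144·x^2 + 253·x + 132. Reducing coefficients mod 13: a · b ≡ 3·x^6 + 9·x^5 + 9·x^4 + x^3 + x^2 + 6·x + 2. Now divide by f(x) = x^4 + 11·x^3 + x^2 + 6·x + 9 in F_13[x], eliminating the leading term at each step:
  leading term 3·x^6: subtract (3·x^2)·f(x) = 3·x^6 + 7·x^5 + 3·x^4 + 5·x^3 + x^2, leaving 2·x^5 + 6·x^4 + 9·x^3 + 6·x + 2 (coefficients mod 13)
  leading term 2·x^5: subtract (2·x)·f(x) = 2·x^5 + 9·x^4 + 2·x^3 + 12·x^2 + 5·x, leaving 10·x^4 + 7·x^3 + x^2 + x + 2 (coefficients mod 13)
  leading term 10·x^4: subtract (10)·f(x) = 10·x^4 + 6·x^3 + 10·x^2 + 8·x + 12, leaving x^3 + 4·x^2 + 6·x + 3 (coefficients mod 13)
The degree is now < 4, so this is the remainder. Hence a · b ≡ x^3 + 4·x^2 + 6·x + 3 in F_13[x]/(f).

Final answer: a · b ≡ x^3 + 4·x^2 + 6·x + 3 (mod f(x))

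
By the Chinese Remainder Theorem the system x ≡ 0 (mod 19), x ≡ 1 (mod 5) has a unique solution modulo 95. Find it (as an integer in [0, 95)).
x ≡ 76 (mod 95); the representative in [0, 95) is 76

The moduli 19, 5 are pairwise coprime, so by the CRT there is a unique solution mod 19·5 = 95.
Solve by successive substitution. Start with x ≡ 0 (mod 19).
  Combine with x ≡ 1 (mod 5): write x = 19·t and require 19·t ≡ 1 (mod 5). Since 19^(−1) ≡ 4 (mod 5) (19 ≡ 4 (mod 5)), t ≡ 4·1 ≡ 4 (mod 5). So x ≡ 19·4 = 76 (mod 95).
Unique solution in [0, 95): x = 76.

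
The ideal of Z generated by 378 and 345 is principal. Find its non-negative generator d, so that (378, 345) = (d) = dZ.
(378, 345) = (3); d = 3

In the PID Z, (a, b) is generated by gcd(a, b). Compute gcd(378, 345) with the extended Euclidean algorithm, tracking rows (r, s, t) with s·378 + t·345 = r:
  row A: (378, 1, 0)   [1·378 + 0·345 = 378]
  row B: (345, 0, 1)   [0·378 + 1·345 = 345]
  378 = 1·345 + 33   → row C = row A − 1·row B = (33, 1, −1)   [check: 1·378 − 1·345 = 33]
  345 = 10·33 + 15   → row D = row B − 10·row C = (15, −10, 11)   [check: −10·378 + 11·345 = 15]
  33 = 2·15 + 3   → row E = row C − 2·row D = (3, 21, −23)   [check: 21·378 − 23·345 = 3]
  15 = 5·3 + 0   → remainder 0, stop. gcd = 3 (last nonzero row E).
So gcd(378, 345) = 3, with Bézout identity 21·378 − 23·345 = 3. Containment (⊇): the Bézout identity exhibits 3 as an element of (378, 345), giving (3) ⊆ (378, 345). Containment (⊆): since 3 | 378 and 3 | 345 (378 = 3·126, 345 = 3·115), every Z-linear combination of 378 and 345 is divisible by 3, so (378, 345) ⊆ (3). Therefore (378, 345) = (3), d = 3.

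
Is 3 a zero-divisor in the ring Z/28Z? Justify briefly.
NO

gcd(3, 28) = 1, so 3 is a unit in Z/28Z (it has a multiplicative inverse). A unit cannot be a zero-divisor: if 3·b ≡ 0 then multiplying both sides by 3^(−1) gives b ≡ 0. So 3 is not a zero-divisor.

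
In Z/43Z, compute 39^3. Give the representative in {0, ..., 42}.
22

Use repeated squaring. Binary(3) = 11. Walk through the bits of the exponent 3 left-to-right: at each bit after the leading one, square the running value, then multiply by 39 if the bit is 1 (always reducing mod 43):
  bit 1 = 1 (leading): start with 39.
  bit 2 = 1: square 39^2 = 1521 ≡ 16; bit is 1, so multiply 16·39 = 624 ≡ 22 (mod 43).
Final value: 39^3 ≡ 22 (mod 43).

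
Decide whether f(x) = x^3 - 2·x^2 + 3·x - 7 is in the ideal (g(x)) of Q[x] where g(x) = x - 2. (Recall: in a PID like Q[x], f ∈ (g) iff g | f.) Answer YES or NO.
NO

In Q[x] the ideal (g) consists of all multiples of g, so f ∈ (g) iff g | f, i.e. iff the remainder of f on division by g is 0. Divide f by g (g is monic, so eliminate the leading term of the running remainder at each step):
  leading term x^3: subtract (x^2)·g(x) = x^3 - 2·x^2, leaving 3·x - 7
  leading term 3·x: subtract (3)·g(x) = 3·x - 6, leaving -1
The remainder r(x) = -1 ≠ 0 (and deg r < deg g), so g ∤ f, i.e. f ∉ (g).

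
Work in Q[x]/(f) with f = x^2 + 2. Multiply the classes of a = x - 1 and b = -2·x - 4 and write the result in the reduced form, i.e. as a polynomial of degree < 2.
a · b ≡ 8 - 2·x (mod f(x))

First multiply in Q[x] without reducing: a · b = -2·x^2 - 2·x + 4. Now divide by f(x) = x^2 + 2, eliminating the leading term at each step:
  leading term -2·x^2: subtract (-2)·f(x) = -2·x^2 - 4, leaving 8 - 2·x
The degree is now < 2, so this is the remainder. Hence a · b ≡ 8 - 2·x in Q[x]/(f).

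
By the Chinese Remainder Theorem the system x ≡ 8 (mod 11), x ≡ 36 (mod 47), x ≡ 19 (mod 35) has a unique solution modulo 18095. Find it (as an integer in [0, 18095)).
x ≡ 10799 (mod 18095); the representative in [0, 18095) is 10799

The moduli 11, 47, 35 are pairwise coprime, so by the CRT there is a unique solution mod 11·47·35 = 18095.
Solve by successive substitution. Start with x ≡ 8 (mod 11).
  Combine with x ≡ 36 (mod 47): write x = 8 + 11·t and require 8 + 11·t ≡ 36 (mod 47), i.e. 11·t ≡ 36 − 8 ≡ 28 (mod 47). Since 11^(−1) ≡ 30 (mod 47), t ≡ 30·28 ≡ 41 (mod 47). So x ≡ 8 + 11·41 = 459 (mod 517).
  Combine with x ≡ 19 (mod 35): write x = 459 + 517·t and require 459 + 517·t ≡ 19 (mod 35), i.e. 517·t ≡ 19 − 459 ≡ 15 (mod 35). Since 517^(−1) ≡ 13 (mod 35) (517 ≡ 27 (mod 35)), t ≡ 13·15 ≡ 20 (mod 35). So x ≡ 459 + 517·20 = 10799 (mod 18095).
Unique solution in [0, 18095): x = 10799.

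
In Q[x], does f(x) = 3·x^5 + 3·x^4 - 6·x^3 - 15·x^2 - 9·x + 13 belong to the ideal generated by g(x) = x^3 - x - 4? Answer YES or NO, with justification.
NO

In Q[x] the ideal (g) consists of all multiples of g, so f ∈ (g) iff g | f, i.e. iff the remainder of f on division by g is 0. Divide f by g (g is monic, so eliminate the leading term of the running remainder at each step):
  leading term 3·x^5: subtract (3·x^2)·g(x) = 3·x^5 - 3·x^3 - 12·x^2, leaving 3·x^4 - 3·x^3 - 3·x^2 - 9·x + 13
  leading term 3·x^4: subtract (3·x)·g(x) = 3·x^4 - 3·x^2 - 12·x, leaving -3·x^3 + 3·x + 13
  leading term -3·x^3: subtract (-3)·g(x) = -3·x^3 + 3·x + 12, leaving 1
The remainder r(x) = 1 ≠ 0 (and deg r < deg g), so g ∤ f, i.e. f ∉ (g).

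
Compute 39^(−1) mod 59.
39^(−1) ≡ 56 (mod 59)

Apply the extended Euclidean algorithm to (59, 39), tracking rows (r, s, t) with s·59 + t·39 = r. Each division r_prev = q·r_cur + r_new produces the new row as (previous row) − q·(current row):
  row A: (59, 1, 0)   [1·59 + 0·39 = 59]
  row B: (39, 0, 1)   [0·59 + 1·39 = 39]
  59 = 1·39 + 20   → row C = row A − 1·row B = (20, 1, −1)   [check: 1·59 − 1·39 = 20]
  39 = 1·20 + 19   → row D = row B − 1·row C = (19, −1, 2)   [check: −1·59 + 2·39 = 19]
  20 = 1·19 + 1   → row E = row C − 1·row D = (1, 2, −3)   [check: 2·59 − 3·39 = 1]
  19 = 19·1 + 0   → remainder 0, stop. gcd = 1 (last nonzero row E).
The gcd is 1, so 39 is invertible mod 59. The last nonzero row gives 2·59 − 3·39 = 1, so t = −3. So 39^(−1) ≡ −3 ≡ 56 (mod 59). Verify: 39 · 56 = 2184 ≡ 1 (mod 59). ✓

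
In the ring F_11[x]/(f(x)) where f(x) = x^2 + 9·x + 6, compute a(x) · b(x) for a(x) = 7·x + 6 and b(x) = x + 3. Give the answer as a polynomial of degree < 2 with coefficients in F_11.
Multiply as integer polynomials: a · b = 7·x^2 + 27·x + 18. Reducing coefficients mod 11: a · b ≡ 7·x^2 + 5·x + 7. Now divide by f(x) = x^2 + 9·x + 6 in F_11[x], eliminating the leading term at each step:
  leading term 7·x^2: subtract (7)·f(x) = 7·x^2 + 8·x + 9, leaving 8·x + 9 (coefficients mod 11)
The degree is now < 2, so this is the remainder. Hence a · b ≡ 8·x + 9 in F_11[x]/(f).

Final answer: a · b ≡ 8·x + 9 (mod f(x))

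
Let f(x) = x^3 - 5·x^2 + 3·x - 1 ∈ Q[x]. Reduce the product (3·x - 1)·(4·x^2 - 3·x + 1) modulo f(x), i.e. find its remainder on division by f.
First multiply in Q[x] without reducing: a · b = 12·x^3 - 13·x^2 + 6·x - 1. Now divide by f(x) = x^3 - 5·x^2 + 3·x - 1, eliminating the leading term at each step:
  leading term 12·x^3: subtract (12)·f(x) = 12·x^3 - 60·x^2 + 36·x - 12, leaving 47·x^2 - 30·x + 11
The degree is now < 3, so this is the remainder. Hence a · b ≡ 47·x^2 - 30·x + 11 in Q[x]/(f).

Final answer: a · b ≡ 47·x^2 - 30·x + 11 (mod f(x))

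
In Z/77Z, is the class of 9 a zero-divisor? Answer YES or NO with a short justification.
gcd(9, 77) = 1, so 9 is a unit in Z/77Z (it has a multiplicative inverse). A unit cannot be a zero-divisor: if 9·b ≡ 0 then multiplying both sides by 9^(−1) gives b ≡ 0. So 9 is not a zero-divisor.

Final answer: NO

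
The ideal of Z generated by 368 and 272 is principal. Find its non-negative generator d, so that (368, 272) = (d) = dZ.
(368, 272) = (16); d = 16

In the PID Z, (a, b) is generated by gcd(a, b). Compute gcd(368, 272) with the extended Euclidean algorithm, tracking rows (r, s, t) with s·368 + t·272 = r:
  row A: (368, 1, 0)   [1·368 + 0·272 = 368]
  row B: (272, 0, 1)   [0·368 + 1·272 = 272]
  368 = 1·272 + 96   → row C = row A − 1·row B = (96, 1, −1)   [check: 1·368 − 1·272 = 96]
  272 = 2·96 + 80   → row D = row B − 2·row C = (80, −2, 3)   [check: −2·368 + 3·272 = 80]
  96 = 1·80 + 16   → row E = row C − 1·row D = (16, 3, −4)   [check: 3·368 − 4·272 = 16]
  80 = 5·16 + 0   → remainder 0, stop. gcd = 16 (last nonzero row E).
So gcd(368, 272) = 16, with Bézout identity 3·368 − 4·272 = 16. Containment (⊇): the Bézout identity exhibits 16 as an element of (368, 272), giving (16) ⊆ (368, 272). Containment (⊆): since 16 | 368 and 16 | 272 (368 = 16·23, 272 = 16·17), every Z-linear combination of 368 and 272 is divisible by 16, so (368, 272) ⊆ (16). Therefore (368, 272) = (16), d = 16.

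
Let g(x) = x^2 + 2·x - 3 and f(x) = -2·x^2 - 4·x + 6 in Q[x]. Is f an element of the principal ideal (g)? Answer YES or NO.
In Q[x] the ideal (g) consists of all multiples of g, so f ∈ (g) iff g | f, i.e. iff the remainder of f on division by g is 0. Divide f by g (g is monic, so eliminate the leading term of the running remainder at each step):
  leading term -2·x^2: subtract (-2)·g(x) = -2·x^2 - 4·x + 6, leaving 0
The remainder is 0, so f(x) = g(x) · h(x) with h(x) = -2. Hence g | f, i.e. f ∈ (g).

Final answer: YES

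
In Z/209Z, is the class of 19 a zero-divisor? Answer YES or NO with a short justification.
gcd(19, 209) = 19 > 1, so 19 is not a unit in Z/209Z. In Z/nZ every nonzero non-unit is a zero-divisor: explicitly, take b = 209/gcd = 11 ≠ 0 (mod 209); then 19·11 = 209 = 1·209, i.e. 19·11 ≡ 0 (mod 209). So 19 is a zero-divisor.

Final answer: YES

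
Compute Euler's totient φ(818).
φ is multiplicative, with φ(p^e) = p^e − p^(e−1). Factorise 818 = 2 · 409. Then
  φ(818) = (2 − 1) · (409 − 1) = 1 · 408 = 408.

Final answer: φ(818) = 408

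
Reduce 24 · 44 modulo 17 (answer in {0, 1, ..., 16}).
Reduce the factors first: 24 ≡ 7, 44 ≡ 10 (mod 17), so 24 · 44 ≡ 7 · 10 (mod 17). 7 · 10 = 70. Dividing by 17: 70 = 4·17 + 2. So (24 · 44) mod 17 = 2.

Final answer: 2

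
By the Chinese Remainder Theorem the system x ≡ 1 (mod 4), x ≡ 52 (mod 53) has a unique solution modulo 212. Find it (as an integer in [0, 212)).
The moduli 4, 53 are pairwise coprime, so by the CRT there is a unique solution mod 4·53 = 212.
Solve by successive substitution. Start with x ≡ 1 (mod 4).
  Combine with x ≡ 52 (mod 53): write x = 1 + 4·t and require 1 + 4·t ≡ 52 (mod 53), i.e. 4·t ≡ 52 − 1 ≡ 51 (mod 53). Since 4^(−1) ≡ 40 (mod 53), t ≡ 40·51 ≡ 26 (mod 53). So x ≡ 1 + 4·26 = 105 (mod 212).
Unique solution in [0, 212): x = 105.

Final answer: x ≡ 105 (mod 212); the representative in [0, 212) is 105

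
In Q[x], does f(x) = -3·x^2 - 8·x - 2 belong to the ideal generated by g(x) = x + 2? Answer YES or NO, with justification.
In Q[x] the ideal (g) consists of all multiples of g, so f ∈ (g) iff g | f, i.e. iff the remainder of f on division by g is 0. Divide f by g (g is monic, so eliminate the leading term of the running remainder at each step):
  leading term -3·x^2: subtract (-3·x)·g(x) = -3·x^2 - 6·x, leaving -2·x - 2
  leading term -2·x: subtract (-2)·g(x) = -2·x - 4, leaving 2
The remainder r(x) = 2 ≠ 0 (and deg r < deg g), so g ∤ f, i.e. f ∉ (g).

Final answer: NO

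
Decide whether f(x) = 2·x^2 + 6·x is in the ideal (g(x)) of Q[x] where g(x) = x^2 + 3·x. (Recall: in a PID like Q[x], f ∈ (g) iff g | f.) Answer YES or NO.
YES

In Q[x] the ideal (g) consists of all multiples of g, so f ∈ (g) iff g | f, i.e. iff the remainder of f on division by g is 0. Divide f by g (g is monic, so eliminate the leading term of the running remainder at each step):
  leading term 2·x^2: subtract (2)·g(x) = 2·x^2 + 6·x, leaving 0
The remainder is 0, so f(x) = g(x) · h(x) with h(x) = 2. Hence g | f, i.e. f ∈ (g).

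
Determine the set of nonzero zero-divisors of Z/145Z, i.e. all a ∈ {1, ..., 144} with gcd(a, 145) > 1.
nonzero zero-divisors of Z/145Z = {5, 10, 15, 20, 25, 29, 30, 35, 40, 45, 50, 55, 58, 60, 65, 70, 75, 80, 85, 87, 90, 95, 100, 105, 110, 115, 116, 120, 125, 130, 135, 140}

An element a ∈ Z/145Z (with a ≠ 0) is a zero-divisor iff gcd(a, 145) > 1 (because a is a unit precisely when gcd(a, n) = 1, and in Z/nZ every nonzero, non-unit element is a zero-divisor). Scan a = 1, ..., 144 and keep those with gcd(a, 145) > 1:
  gcd(5, 145) = 5, gcd(10, 145) = 5, gcd(15, 145) = 5, gcd(20, 145) = 5, gcd(25, 145) = 5, gcd(29, 145) = 29, gcd(30, 145) = 5, gcd(35, 145) = 5, gcd(40, 145) = 5, gcd(45, 145) = 5, gcd(50, 145) = 5, gcd(55, 145) = 5, gcd(58, 145) = 29, gcd(60, 145) = 5, gcd(65, 145) = 5, gcd(70, 145) = 5, gcd(75, 145) = 5, gcd(80, 145) = 5, gcd(85, 145) = 5, gcd(87, 145) = 29, gcd(90, 145) = 5, gcd(95, 145) = 5, gcd(100, 145) = 5, gcd(105, 145) = 5, gcd(110, 145) = 5, gcd(115, 145) = 5, gcd(116, 145) = 29, gcd(120, 145) = 5, gcd(125, 145) = 5, gcd(130, 145) = 5, gcd(135, 145) = 5, gcd(140, 145) = 5.
All other a ∈ {1, ..., 144} have gcd(a, 145) = 1 and are units. So the nonzero zero-divisors are exactly the 32 values of a appearing in this scan.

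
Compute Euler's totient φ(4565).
φ is multiplicative, with φ(p^e) = p^e − p^(e−1). Factorise 4565 = 5 · 11 · 83. Then
  φ(4565) = (5 − 1) · (11 − 1) · (83 − 1) = 4 · 10 · 82 = 3280.

Final answer: φ(4565) = 3280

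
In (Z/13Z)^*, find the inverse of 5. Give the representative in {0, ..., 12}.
Apply the extended Euclidean algorithm to (13, 5), tracking rows (r, s, t) with s·13 + t·5 = r. Each division r_prev = q·r_cur + r_new produces the new row as (previous row) − q·(current row):
  row A: (13, 1, 0)   [1·13 + 0·5 = 13]
  row B: (5, 0, 1)   [0·13 + 1·5 = 5]
  13 = 2·5 + 3   → row C = row A − 2·row B = (3, 1, −2)   [check: 1·13 − 2·5 = 3]
  5 = 1·3 + 2   → row D = row B − 1·row C = (2, −1, 3)   [check: −1·13 + 3·5 = 2]
  3 = 1·2 + 1   → row E = row C − 1·row D = (1, 2, −5)   [check: 2·13 − 5·5 = 1]
  2 = 2·1 + 0   → remainder 0, stop. gcd = 1 (last nonzero row E).
The gcd is 1, so 5 is invertible mod 13. The last nonzero row gives 2·13 − 5·5 = 1, so t = −5. So 5^(−1) ≡ −5 ≡ 8 (mod 13). Verify: 5 · 8 = 40 ≡ 1 (mod 13). ✓

Final answer: 5^(−1) ≡ 8 (mod 13)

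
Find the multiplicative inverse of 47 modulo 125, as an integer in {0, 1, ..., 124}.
Apply the extended Euclidean algorithm to (125, 47), tracking rows (r, s, t) with s·125 + t·47 = r. Each division r_prev = q·r_cur + r_new produces the new row as (previous row) − q·(current row):
  row A: (125, 1, 0)   [1·125 + 0·47 = 125]
  row B: (47, 0, 1)   [0·125 + 1·47 = 47]
  125 = 2·47 + 31   → row C = row A − 2·row B = (31, 1, −2)   [check: 1·125 − 2·47 = 31]
  47 = 1·31 + 16   → row D = row B − 1·row C = (16, −1, 3)   [check: −1·125 + 3·47 = 16]
  31 = 1·16 + 15   → row E = row C − 1·row D = (15, 2, −5)   [check: 2·125 − 5·47 = 15]
  16 = 1·15 + 1   → row F = row D − 1·row E = (1, −3, 8)   [check: −3·125 + 8·47 = 1]
  15 = 15·1 + 0   → remainder 0, stop. gcd = 1 (last nonzero row F).
The gcd is 1, so 47 is invertible mod 125. The last nonzero row gives −3·125 + 8·47 = 1, so t = 8. So 47^(−1) ≡ 8 (mod 125). Verify: 47 · 8 = 376 ≡ 1 (mod 125). ✓

Final answer: 47^(−1) ≡ 8 (mod 125)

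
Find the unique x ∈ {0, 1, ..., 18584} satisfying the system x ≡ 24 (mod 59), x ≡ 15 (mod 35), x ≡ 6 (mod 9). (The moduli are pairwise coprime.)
The moduli 59, 35, 9 are pairwise coprime, so by the CRT there is a unique solution mod 59·35·9 = 18585.
Solve by successive substitution. Start with x ≡ 24 (mod 59).
  Combine with x ≡ 15 (mod 35): write x = 24 + 59·t and require 24 + 59·t ≡ 15 (mod 35), i.e. 59·t ≡ 15 − 24 ≡ 26 (mod 35). Since 59^(−1) ≡ 19 (mod 35) (59 ≡ 24 (mod 35)), t ≡ 19·26 ≡ 4 (mod 35). So x ≡ 24 + 59·4 = 260 (mod 2065).
  Combine with x ≡ 6 (mod 9): write x = 260 + 2065·t and require 260 + 2065·t ≡ 6 (mod 9), i.e. 2065·t ≡ 6 − 260 ≡ 7 (mod 9). Since 2065^(−1) ≡ 7 (mod 9) (2065 ≡ 4 (mod 9)), t ≡ 7·7 ≡ 4 (mod 9). So x ≡ 260 + 2065·4 = 8520 (mod 18585).
Unique solution in [0, 18585): x = 8520.

Final answer: x ≡ 8520 (mod 18585); the representative in [0, 18585) is 8520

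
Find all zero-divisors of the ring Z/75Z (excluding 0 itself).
nonzero zero-divisors of Z/75Z = {3, 5, 6, 9, 10, 12, 15, 18, 20, 21, 24, 25, 27, 30, 33, 35, 36, 39, 40, 42, 45, 48, 50, 51, 54, 55, 57, 60, 63, 65, 66, 69, 70, 72}

An element a ∈ Z/75Z (with a ≠ 0) is a zero-divisor iff gcd(a, 75) > 1 (because a is a unit precisely when gcd(a, n) = 1, and in Z/nZ every nonzero, non-unit element is a zero-divisor). Scan a = 1, ..., 74 and keep those with gcd(a, 75) > 1:
  gcd(3, 75) = 3, gcd(5, 75) = 5, gcd(6, 75) = 3, gcd(9, 75) = 3, gcd(10, 75) = 5, gcd(12, 75) = 3, gcd(15, 75) = 15, gcd(18, 75) = 3, gcd(20, 75) = 5, gcd(21, 75) = 3, gcd(24, 75) = 3, gcd(25, 75) = 25, gcd(27, 75) = 3, gcd(30, 75) = 15, gcd(33, 75) = 3, gcd(35, 75) = 5, gcd(36, 75) = 3, gcd(39, 75) = 3, gcd(40, 75) = 5, gcd(42, 75) = 3, gcd(45, 75) = 15, gcd(48, 75) = 3, gcd(50, 75) = 25, gcd(51, 75) = 3, gcd(54, 75) = 3, gcd(55, 75) = 5, gcd(57, 75) = 3, gcd(60, 75) = 15, gcd(63, 75) = 3, gcd(65, 75) = 5, gcd(66, 75) = 3, gcd(69, 75) = 3, gcd(70, 75) = 5, gcd(72, 75) = 3.
All other a ∈ {1, ..., 74} have gcd(a, 75) = 1 and are units. So the nonzero zero-divisors are exactly the 34 values of a appearing in this scan.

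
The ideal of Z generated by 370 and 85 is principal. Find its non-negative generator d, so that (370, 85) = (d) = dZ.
(370, 85) = (5); d = 5

In the PID Z, (a, b) is generated by gcd(a, b). Compute gcd(370, 85) with the extended Euclidean algorithm, tracking rows (r, s, t) with s·370 + t·85 = r:
  row A: (370, 1, 0)   [1·370 + 0·85 = 370]
  row B: (85, 0, 1)   [0·370 + 1·85 = 85]
  370 = 4·85 + 30   → row C = row A − 4·row B = (30, 1, −4)   [check: 1·370 − 4·85 = 30]
  85 = 2·30 + 25   → row D = row B − 2·row C = (25, −2, 9)   [check: −2·370 + 9·85 = 25]
  30 = 1·25 + 5   → row E = row C − 1·row D = (5, 3, −13)   [check: 3·370 − 13·85 = 5]
  25 = 5·5 + 0   → remainder 0, stop. gcd = 5 (last nonzero row E).
So gcd(370, 85) = 5, with Bézout identity 3·370 − 13·85 = 5. Containment (⊇): the Bézout identity exhibits 5 as an element of (370, 85), giving (5) ⊆ (370, 85). Containment (⊆): since 5 | 370 and 5 | 85 (370 = 5·74, 85 = 5·17), every Z-linear combination of 370 and 85 is divisible by 5, so (370, 85) ⊆ (5). Therefore (370, 85) = (5), d = 5.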